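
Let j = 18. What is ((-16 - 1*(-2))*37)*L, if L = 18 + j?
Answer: -18648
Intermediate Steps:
L = 36 (L = 18 + 18 = 36)
((-16 - 1*(-2))*37)*L = ((-16 - 1*(-2))*37)*36 = ((-16 + 2)*37)*36 = -14*37*36 = -518*36 = -18648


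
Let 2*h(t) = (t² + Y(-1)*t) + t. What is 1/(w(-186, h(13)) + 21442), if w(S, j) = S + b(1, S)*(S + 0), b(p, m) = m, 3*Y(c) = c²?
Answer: 1/55852 ≈ 1.7904e-5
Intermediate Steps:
Y(c) = c²/3
h(t) = t²/2 + 2*t/3 (h(t) = ((t² + ((⅓)*(-1)²)*t) + t)/2 = ((t² + ((⅓)*1)*t) + t)/2 = ((t² + t/3) + t)/2 = (t² + 4*t/3)/2 = t²/2 + 2*t/3)
w(S, j) = S + S² (w(S, j) = S + S*(S + 0) = S + S*S = S + S²)
1/(w(-186, h(13)) + 21442) = 1/(-186*(1 - 186) + 21442) = 1/(-186*(-185) + 21442) = 1/(34410 + 21442) = 1/55852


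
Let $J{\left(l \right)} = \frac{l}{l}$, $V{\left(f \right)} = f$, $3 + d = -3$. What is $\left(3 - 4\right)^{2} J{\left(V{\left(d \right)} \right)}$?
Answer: $1$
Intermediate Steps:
$d = -6$ ($d = -3 - 3 = -6$)
$J{\left(l \right)} = 1$
$\left(3 - 4\right)^{2} J{\left(V{\left(d \right)} \right)} = \left(3 - 4\right)^{2} \cdot 1 = \left(-1\right)^{2} \cdot 1 = 1 \cdot 1 = 1$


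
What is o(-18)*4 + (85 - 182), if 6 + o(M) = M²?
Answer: 1175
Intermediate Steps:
o(M) = -6 + M²
o(-18)*4 + (85 - 182) = (-6 + (-18)²)*4 + (85 - 182) = (-6 + 324)*4 - 97 = 318*4 - 97 = 1272 - 97 = 1175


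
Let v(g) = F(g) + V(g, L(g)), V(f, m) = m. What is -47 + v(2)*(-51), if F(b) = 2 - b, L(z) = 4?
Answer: -251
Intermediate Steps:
v(g) = 6 - g (v(g) = (2 - g) + 4 = 6 - g)
-47 + v(2)*(-51) = -47 + (6 - 1*2)*(-51) = -47 + (6 - 2)*(-51) = -47 + 4*(-51) = -47 - 204 = -251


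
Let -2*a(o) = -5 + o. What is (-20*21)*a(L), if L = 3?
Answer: -420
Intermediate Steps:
a(o) = 5/2 - o/2 (a(o) = -(-5 + o)/2 = 5/2 - o/2)
(-20*21)*a(L) = (-20*21)*(5/2 - ½*3) = -420*(5/2 - 3/2) = -420*1 = -420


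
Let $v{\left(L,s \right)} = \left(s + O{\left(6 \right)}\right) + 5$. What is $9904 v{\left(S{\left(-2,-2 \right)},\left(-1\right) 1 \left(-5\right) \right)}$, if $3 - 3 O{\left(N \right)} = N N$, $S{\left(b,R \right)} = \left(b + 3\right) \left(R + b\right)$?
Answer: $-9904$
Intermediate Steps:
$S{\left(b,R \right)} = \left(3 + b\right) \left(R + b\right)$
$O{\left(N \right)} = 1 - \frac{N^{2}}{3}$ ($O{\left(N \right)} = 1 - \frac{N N}{3} = 1 - \frac{N^{2}}{3}$)
$v{\left(L,s \right)} = -6 + s$ ($v{\left(L,s \right)} = \left(s + \left(1 - \frac{6^{2}}{3}\right)\right) + 5 = \left(s + \left(1 - 12\right)\right) + 5 = \left(s - 11\right) + 5 = \left(-11 + s\right) + 5 = -6 + s$)
$9904 v{\left(S{\left(-2,-2 \right)},\left(-1\right) 1 \left(-5\right) \right)} = 9904 \left(-6 + \left(-1\right) 1 \left(-5\right)\right) = 9904 \left(-6 - -5\right) = 9904 \left(-6 + 5\right) = 9904 \left(-1\right) = -9904$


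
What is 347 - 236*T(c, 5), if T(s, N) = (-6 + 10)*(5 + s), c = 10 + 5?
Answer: -18533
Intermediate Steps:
c = 15
T(s, N) = 20 + 4*s (T(s, N) = 4*(5 + s) = 20 + 4*s)
347 - 236*T(c, 5) = 347 - 236*(20 + 4*15) = 347 - 236*(20 + 60) = 347 - 236*80 = 347 - 18880 = -18533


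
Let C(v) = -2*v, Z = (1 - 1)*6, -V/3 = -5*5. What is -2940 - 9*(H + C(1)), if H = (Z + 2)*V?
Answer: -4272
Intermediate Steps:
V = 75 (V = -(-15)*5 = -3*(-25) = 75)
Z = 0 (Z = 0*6 = 0)
H = 150 (H = (0 + 2)*75 = 2*75 = 150)
-2940 - 9*(H + C(1)) = -2940 - 9*(150 - 2*1) = -2940 - 9*(150 - 2) = -2940 - 9*148 = -2940 - 1*1332 = -2940 - 1332 = -4272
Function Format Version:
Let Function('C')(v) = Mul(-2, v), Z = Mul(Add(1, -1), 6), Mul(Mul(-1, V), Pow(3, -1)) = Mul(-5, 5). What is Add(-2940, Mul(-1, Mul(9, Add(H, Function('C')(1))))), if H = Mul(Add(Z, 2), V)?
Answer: -4272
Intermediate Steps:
V = 75 (V = Mul(-3, Mul(-5, 5)) = Mul(-3, -25) = 75)
Z = 0 (Z = Mul(0, 6) = 0)
H = 150 (H = Mul(Add(0, 2), 75) = Mul(2, 75) = 150)
Add(-2940, Mul(-1, Mul(9, Add(H, Function('C')(1))))) = Add(-2940, Mul(-1, Mul(9, Add(150, Mul(-2, 1))))) = Add(-2940, Mul(-1, Mul(9, Add(150, -2)))) = Add(-2940, Mul(-1, Mul(9, 148))) = Add(-2940, Mul(-1, 1332)) = Add(-2940, -1332) = -4272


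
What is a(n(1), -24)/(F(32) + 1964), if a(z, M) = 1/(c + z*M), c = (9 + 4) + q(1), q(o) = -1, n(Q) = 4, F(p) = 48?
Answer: -1/169008 ≈ -5.9169e-6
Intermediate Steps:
c = 12 (c = (9 + 4) - 1 = 13 - 1 = 12)
a(z, M) = 1/(12 + M*z) (a(z, M) = 1/(12 + z*M) = 1/(12 + M*z))
a(n(1), -24)/(F(32) + 1964) = 1/((12 - 24*4)*(48 + 1964)) = 1/((12 - 96)*2012) = (1/2012)/(-84) = -1/84*1/2012 = -1/169008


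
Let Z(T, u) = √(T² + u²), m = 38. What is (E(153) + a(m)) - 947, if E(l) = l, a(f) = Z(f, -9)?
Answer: -794 + 5*√61 ≈ -754.95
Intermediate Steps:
a(f) = √(81 + f²) (a(f) = √(f² + (-9)²) = √(f² + 81) = √(81 + f²))
(E(153) + a(m)) - 947 = (153 + √(81 + 38²)) - 947 = (153 + √(81 + 1444)) - 947 = (153 + √1525) - 947 = (153 + 5*√61) - 947 = -794 + 5*√61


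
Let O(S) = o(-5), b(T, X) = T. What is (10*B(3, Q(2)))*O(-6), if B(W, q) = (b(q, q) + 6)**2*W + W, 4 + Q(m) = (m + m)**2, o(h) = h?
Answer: -48750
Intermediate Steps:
O(S) = -5
Q(m) = -4 + 4*m**2 (Q(m) = -4 + (m + m)**2 = -4 + (2*m)**2 = -4 + 4*m**2)
B(W, q) = W + W*(6 + q)**2 (B(W, q) = (q + 6)**2*W + W = (6 + q)**2*W + W = W*(6 + q)**2 + W = W + W*(6 + q)**2)
(10*B(3, Q(2)))*O(-6) = (10*(3*(1 + (6 + (-4 + 4*2**2))**2)))*(-5) = (10*(3*(1 + (6 + (-4 + 4*4))**2)))*(-5) = (10*(3*(1 + (6 + (-4 + 16))**2)))*(-5) = (10*(3*(1 + (6 + 12)**2)))*(-5) = (10*(3*(1 + 18**2)))*(-5) = (10*(3*(1 + 324)))*(-5) = (10*(3*325))*(-5) = (10*975)*(-5) = 9750*(-5) = -48750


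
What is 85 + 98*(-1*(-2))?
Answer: 281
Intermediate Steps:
85 + 98*(-1*(-2)) = 85 + 98*2 = 85 + 196 = 281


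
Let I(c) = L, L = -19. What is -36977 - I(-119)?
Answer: -36958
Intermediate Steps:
I(c) = -19
-36977 - I(-119) = -36977 - 1*(-19) = -36977 + 19 = -36958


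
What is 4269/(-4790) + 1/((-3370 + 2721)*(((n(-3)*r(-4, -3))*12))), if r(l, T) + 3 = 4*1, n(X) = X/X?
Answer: -16625881/18652260 ≈ -0.89136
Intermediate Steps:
n(X) = 1
r(l, T) = 1 (r(l, T) = -3 + 4*1 = -3 + 4 = 1)
4269/(-4790) + 1/((-3370 + 2721)*(((n(-3)*r(-4, -3))*12))) = 4269/(-4790) + 1/((-3370 + 2721)*(((1*1)*12))) = 4269*(-1/4790) + 1/((-649)*((1*12))) = -4269/4790 - 1/649/12 = -4269/4790 - 1/649*1/12 = -4269/4790 - 1/7788 = -16625881/18652260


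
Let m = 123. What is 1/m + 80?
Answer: 9841/123 ≈ 80.008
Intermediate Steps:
1/m + 80 = 1/123 + 80 = 9841/123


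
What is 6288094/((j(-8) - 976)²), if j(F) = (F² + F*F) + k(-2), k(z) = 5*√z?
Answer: 6288094/(848 - 5*I*√2)² ≈ 8.7425 + 0.14581*I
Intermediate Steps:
j(F) = 2*F² + 5*I*√2 (j(F) = (F² + F*F) + 5*√(-2) = (F² + F²) + 5*(I*√2) = 2*F² + 5*I*√2)
6288094/((j(-8) - 976)²) = 6288094/(((2*(-8)² + 5*I*√2) - 976)²) = 6288094/(((2*64 + 5*I*√2) - 976)²) = 6288094/(((128 + 5*I*√2) - 976)²) = 6288094/((-848 + 5*I*√2)²) = 6288094/(-848 + 5*I*√2)²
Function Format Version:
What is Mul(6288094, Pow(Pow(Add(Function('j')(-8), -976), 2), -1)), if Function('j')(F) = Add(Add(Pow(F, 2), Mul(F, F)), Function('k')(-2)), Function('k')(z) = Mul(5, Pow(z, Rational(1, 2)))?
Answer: Mul(6288094, Pow(Add(848, Mul(-5, I, Pow(2, Rational(1, 2)))), -2)) ≈ Add(8.7425, Mul(0.14581, I))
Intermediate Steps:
Function('j')(F) = Add(Mul(2, Pow(F, 2)), Mul(5, I, Pow(2, Rational(1, 2)))) (Function('j')(F) = Add(Add(Pow(F, 2), Mul(F, F)), Mul(5, Pow(-2, Rational(1, 2)))) = Add(Add(Pow(F, 2), Pow(F, 2)), Mul(5, Mul(I, Pow(2, Rational(1, 2))))) = Add(Mul(2, Pow(F, 2)), Mul(5, I, Pow(2, Rational(1, 2)))))
Mul(6288094, Pow(Pow(Add(Function('j')(-8), -976), 2), -1)) = Mul(6288094, Pow(Pow(Add(Add(Mul(2, Pow(-8, 2)), Mul(5, I, Pow(2, Rational(1, 2)))), -976), 2), -1)) = Mul(6288094, Pow(Pow(Add(Add(Mul(2, 64), Mul(5, I, Pow(2, Rational(1, 2)))), -976), 2), -1)) = Mul(6288094, Pow(Pow(Add(Add(128, Mul(5, I, Pow(2, Rational(1, 2)))), -976), 2), -1)) = Mul(6288094, Pow(Pow(Add(-848, Mul(5, I, Pow(2, Rational(1, 2)))), 2), -1)) = Mul(6288094, Pow(Add(-848, Mul(5, I, Pow(2, Rational(1, 2)))), -2))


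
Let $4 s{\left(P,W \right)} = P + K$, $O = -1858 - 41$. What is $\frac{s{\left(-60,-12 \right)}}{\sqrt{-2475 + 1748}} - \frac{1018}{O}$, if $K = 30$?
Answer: $\frac{1018}{1899} + \frac{15 i \sqrt{727}}{1454} \approx 0.53607 + 0.27816 i$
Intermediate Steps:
$O = -1899$
$s{\left(P,W \right)} = \frac{15}{2} + \frac{P}{4}$ ($s{\left(P,W \right)} = \frac{P + 30}{4} = \frac{30 + P}{4} = \frac{15}{2} + \frac{P}{4}$)
$\frac{s{\left(-60,-12 \right)}}{\sqrt{-2475 + 1748}} - \frac{1018}{O} = \frac{\frac{15}{2} + \frac{1}{4} \left(-60\right)}{\sqrt{-2475 + 1748}} - \frac{1018}{-1899} = \frac{\frac{15}{2} - 15}{\sqrt{-727}} - - \frac{1018}{1899} = - \frac{15}{2 i \sqrt{727}} + \frac{1018}{1899} = - \frac{15 \left(- \frac{i \sqrt{727}}{727}\right)}{2} + \frac{1018}{1899} = \frac{15 i \sqrt{727}}{1454} + \frac{1018}{1899} = \frac{1018}{1899} + \frac{15 i \sqrt{727}}{1454}$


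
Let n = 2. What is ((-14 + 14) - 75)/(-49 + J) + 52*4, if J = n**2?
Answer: 629/3 ≈ 209.67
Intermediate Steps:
J = 4 (J = 2**2 = 4)
((-14 + 14) - 75)/(-49 + J) + 52*4 = ((-14 + 14) - 75)/(-49 + 4) + 52*4 = (0 - 75)/(-45) + 208 = -75*(-1/45) + 208 = 5/3 + 208 = 629/3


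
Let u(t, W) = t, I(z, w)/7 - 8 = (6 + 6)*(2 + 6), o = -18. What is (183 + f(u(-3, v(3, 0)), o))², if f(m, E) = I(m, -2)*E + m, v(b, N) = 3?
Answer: 167029776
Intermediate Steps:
I(z, w) = 728 (I(z, w) = 56 + 7*((6 + 6)*(2 + 6)) = 56 + 7*(12*8) = 56 + 7*96 = 56 + 672 = 728)
f(m, E) = m + 728*E (f(m, E) = 728*E + m = m + 728*E)
(183 + f(u(-3, v(3, 0)), o))² = (183 + (-3 + 728*(-18)))² = (183 + (-3 - 13104))² = (183 - 13107)² = (-12924)² = 167029776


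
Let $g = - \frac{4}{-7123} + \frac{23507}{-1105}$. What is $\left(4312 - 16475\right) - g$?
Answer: $- \frac{5621559012}{462995} \approx -12142.0$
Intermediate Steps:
$g = - \frac{9849173}{462995}$ ($g = \left(-4\right) \left(- \frac{1}{7123}\right) + 23507 \left(- \frac{1}{1105}\right) = \frac{4}{7123} - \frac{23507}{1105} = - \frac{9849173}{462995} \approx -21.273$)
$\left(4312 - 16475\right) - g = \left(4312 - 16475\right) - - \frac{9849173}{462995} = \left(4312 - 16475\right) + \frac{9849173}{462995} = -12163 + \frac{9849173}{462995} = - \frac{5621559012}{462995}$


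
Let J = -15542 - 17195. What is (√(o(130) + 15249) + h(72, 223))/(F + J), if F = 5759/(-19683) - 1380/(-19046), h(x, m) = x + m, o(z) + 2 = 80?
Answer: -11059031331/1227260824144 - 562323627*√1703/6136304120720 ≈ -0.012793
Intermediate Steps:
o(z) = 78 (o(z) = -2 + 80 = 78)
h(x, m) = m + x
J = -32737
F = -41261687/187441209 (F = 5759*(-1/19683) - 1380*(-1/19046) = -5759/19683 + 690/9523 = -41261687/187441209 ≈ -0.22013)
(√(o(130) + 15249) + h(72, 223))/(F + J) = (√(78 + 15249) + (223 + 72))/(-41261687/187441209 - 32737) = (√15327 + 295)/(-6136304120720/187441209) = (3*√1703 + 295)*(-187441209/6136304120720) = (295 + 3*√1703)*(-187441209/6136304120720) = -11059031331/1227260824144 - 562323627*√1703/6136304120720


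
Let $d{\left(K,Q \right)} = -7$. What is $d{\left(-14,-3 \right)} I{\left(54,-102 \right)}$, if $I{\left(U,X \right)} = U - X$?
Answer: $-1092$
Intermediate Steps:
$d{\left(-14,-3 \right)} I{\left(54,-102 \right)} = - 7 \left(54 - -102\right) = - 7 \left(54 + 102\right) = \left(-7\right) 156 = -1092$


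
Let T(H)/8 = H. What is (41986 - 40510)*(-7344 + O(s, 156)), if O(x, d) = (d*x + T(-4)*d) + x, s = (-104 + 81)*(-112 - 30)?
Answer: 738628776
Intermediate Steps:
T(H) = 8*H
s = 3266 (s = -23*(-142) = 3266)
O(x, d) = x - 32*d + d*x (O(x, d) = (d*x + (8*(-4))*d) + x = (d*x - 32*d) + x = (-32*d + d*x) + x = x - 32*d + d*x)
(41986 - 40510)*(-7344 + O(s, 156)) = (41986 - 40510)*(-7344 + (3266 - 32*156 + 156*3266)) = 1476*(-7344 + (3266 - 4992 + 509496)) = 1476*(-7344 + 507770) = 1476*500426 = 738628776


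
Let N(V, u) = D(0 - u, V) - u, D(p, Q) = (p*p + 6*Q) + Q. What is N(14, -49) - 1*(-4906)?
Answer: 7454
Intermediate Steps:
D(p, Q) = p² + 7*Q (D(p, Q) = (p² + 6*Q) + Q = p² + 7*Q)
N(V, u) = u² - u + 7*V (N(V, u) = ((0 - u)² + 7*V) - u = ((-u)² + 7*V) - u = (u² + 7*V) - u = u² - u + 7*V)
N(14, -49) - 1*(-4906) = ((-49)² - 1*(-49) + 7*14) - 1*(-4906) = (2401 + 49 + 98) + 4906 = 2548 + 4906 = 7454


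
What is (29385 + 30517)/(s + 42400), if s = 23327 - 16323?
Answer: 29951/24702 ≈ 1.2125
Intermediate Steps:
s = 7004
(29385 + 30517)/(s + 42400) = (29385 + 30517)/(7004 + 42400) = 59902/49404 = 59902*(1/49404) = 29951/24702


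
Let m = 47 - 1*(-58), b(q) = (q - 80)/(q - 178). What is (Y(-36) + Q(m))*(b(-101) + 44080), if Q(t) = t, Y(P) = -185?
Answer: -983880080/279 ≈ -3.5265e+6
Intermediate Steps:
b(q) = (-80 + q)/(-178 + q)
m = 105 (m = 47 + 58 = 105)
(Y(-36) + Q(m))*(b(-101) + 44080) = (-185 + 105)*((-80 - 101)/(-178 - 101) + 44080) = -80*(-181/(-279) + 44080) = -80*(-1/279*(-181) + 44080) = -80*(181/279 + 44080) = -80*12298501/279 = -983880080/279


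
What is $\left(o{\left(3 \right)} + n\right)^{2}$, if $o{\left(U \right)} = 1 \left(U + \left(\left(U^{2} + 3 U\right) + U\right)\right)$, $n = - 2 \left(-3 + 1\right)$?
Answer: $784$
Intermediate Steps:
$n = 4$ ($n = \left(-2\right) \left(-2\right) = 4$)
$o{\left(U \right)} = U^{2} + 5 U$ ($o{\left(U \right)} = 1 \left(U + \left(U^{2} + 4 U\right)\right) = 1 \left(U^{2} + 5 U\right) = U^{2} + 5 U$)
$\left(o{\left(3 \right)} + n\right)^{2} = \left(3 \left(5 + 3\right) + 4\right)^{2} = \left(3 \cdot 8 + 4\right)^{2} = \left(24 + 4\right)^{2} = 28^{2} = 784$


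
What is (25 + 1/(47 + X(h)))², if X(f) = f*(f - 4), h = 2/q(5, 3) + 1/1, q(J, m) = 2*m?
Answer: 95726656/152881 ≈ 626.15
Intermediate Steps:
h = 4/3 (h = 2/((2*3)) + 1/1 = 2/6 + 1*1 = 2*(⅙) + 1 = ⅓ + 1 = 4/3 ≈ 1.3333)
X(f) = f*(-4 + f)
(25 + 1/(47 + X(h)))² = (25 + 1/(47 + 4*(-4 + 4/3)/3))² = (25 + 1/(47 + (4/3)*(-8/3)))² = (25 + 1/(47 - 32/9))² = (25 + 1/(391/9))² = (25 + 9/391)² = (9784/391)² = 95726656/152881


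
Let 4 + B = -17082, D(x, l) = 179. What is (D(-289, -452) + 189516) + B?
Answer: 172609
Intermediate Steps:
B = -17086 (B = -4 - 17082 = -17086)
(D(-289, -452) + 189516) + B = (179 + 189516) - 17086 = 189695 - 17086 = 172609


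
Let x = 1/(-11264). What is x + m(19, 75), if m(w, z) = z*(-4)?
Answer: -3379201/11264 ≈ -300.00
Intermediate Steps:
x = -1/11264 ≈ -8.8778e-5
m(w, z) = -4*z
x + m(19, 75) = -1/11264 - 4*75 = -1/11264 - 300 = -3379201/11264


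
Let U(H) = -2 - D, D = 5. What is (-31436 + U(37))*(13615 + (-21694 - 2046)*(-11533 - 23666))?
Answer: -26274961703625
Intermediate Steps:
U(H) = -7 (U(H) = -2 - 1*5 = -2 - 5 = -7)
(-31436 + U(37))*(13615 + (-21694 - 2046)*(-11533 - 23666)) = (-31436 - 7)*(13615 + (-21694 - 2046)*(-11533 - 23666)) = -31443*(13615 - 23740*(-35199)) = -31443*(13615 + 835624260) = -31443*835637875 = -26274961703625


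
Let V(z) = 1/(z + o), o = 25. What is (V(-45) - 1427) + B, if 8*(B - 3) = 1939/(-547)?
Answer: -31167909/21880 ≈ -1424.5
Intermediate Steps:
B = 11189/4376 (B = 3 + (1939/(-547))/8 = 3 + (1939*(-1/547))/8 = 3 + (⅛)*(-1939/547) = 3 - 1939/4376 = 11189/4376 ≈ 2.5569)
V(z) = 1/(25 + z) (V(z) = 1/(z + 25) = 1/(25 + z))
(V(-45) - 1427) + B = (1/(25 - 45) - 1427) + 11189/4376 = (1/(-20) - 1427) + 11189/4376 = (-1/20 - 1427) + 11189/4376 = -28541/20 + 11189/4376 = -31167909/21880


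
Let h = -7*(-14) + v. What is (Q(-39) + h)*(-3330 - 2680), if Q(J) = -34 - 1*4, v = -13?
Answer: -282470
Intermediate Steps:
Q(J) = -38 (Q(J) = -34 - 4 = -38)
h = 85 (h = -7*(-14) - 13 = 98 - 13 = 85)
(Q(-39) + h)*(-3330 - 2680) = (-38 + 85)*(-3330 - 2680) = 47*(-6010) = -282470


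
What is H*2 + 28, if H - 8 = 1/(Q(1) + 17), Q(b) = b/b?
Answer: 397/9 ≈ 44.111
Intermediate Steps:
Q(b) = 1
H = 145/18 (H = 8 + 1/(1 + 17) = 8 + 1/18 = 145/18 ≈ 8.0556)
H*2 + 28 = (145/18)*2 + 28 = 145/9 + 28 = 397/9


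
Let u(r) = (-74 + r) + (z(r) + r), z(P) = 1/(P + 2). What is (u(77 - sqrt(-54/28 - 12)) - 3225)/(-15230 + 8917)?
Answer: (2987*sqrt(2730) + 3478746*I)/(6313*(sqrt(2730) + 1106*I)) ≈ 0.49818 + 0.0011823*I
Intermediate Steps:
z(P) = 1/(2 + P)
u(r) = -74 + 1/(2 + r) + 2*r (u(r) = (-74 + r) + (1/(2 + r) + r) = (-74 + r) + (r + 1/(2 + r)) = -74 + 1/(2 + r) + 2*r)
(u(77 - sqrt(-54/28 - 12)) - 3225)/(-15230 + 8917) = ((1 + 2*(-37 + (77 - sqrt(-54/28 - 12)))*(2 + (77 - sqrt(-54/28 - 12))))/(2 + (77 - sqrt(-54/28 - 12))) - 3225)/(-15230 + 8917) = ((1 + 2*(-37 + (77 - sqrt(-54*1/28 - 12)))*(2 + (77 - sqrt(-54*1/28 - 12))))/(2 + (77 - sqrt(-54*1/28 - 12))) - 3225)/(-6313) = ((1 + 2*(-37 + (77 - sqrt(-27/14 - 12)))*(2 + (77 - sqrt(-27/14 - 12))))/(2 + (77 - sqrt(-27/14 - 12))) - 3225)*(-1/6313) = ((1 + 2*(-37 + (77 - sqrt(-195/14)))*(2 + (77 - sqrt(-195/14))))/(2 + (77 - sqrt(-195/14))) - 3225)*(-1/6313) = ((1 + 2*(-37 + (77 - I*sqrt(2730)/14))*(2 + (77 - I*sqrt(2730)/14)))/(2 + (77 - I*sqrt(2730)/14)) - 3225)*(-1/6313) = ((1 + 2*(40 - I*sqrt(2730)/14)*(79 - I*sqrt(2730)/14))/(79 - I*sqrt(2730)/14) - 3225)*(-1/6313) = (-3225 + (1 + 2*(40 - I*sqrt(2730)/14)*(79 - I*sqrt(2730)/14))/(79 - I*sqrt(2730)/14))*(-1/6313) = 3225/6313 - (1 + 2*(40 - I*sqrt(2730)/14)*(79 - I*sqrt(2730)/14))/(6313*(79 - I*sqrt(2730)/14))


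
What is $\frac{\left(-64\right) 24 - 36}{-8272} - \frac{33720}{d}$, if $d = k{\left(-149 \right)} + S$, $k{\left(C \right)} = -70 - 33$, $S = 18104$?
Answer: $- \frac{1333161}{792044} \approx -1.6832$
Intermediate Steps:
$k{\left(C \right)} = -103$
$d = 18001$ ($d = -103 + 18104 = 18001$)
$\frac{\left(-64\right) 24 - 36}{-8272} - \frac{33720}{d} = \frac{\left(-64\right) 24 - 36}{-8272} - \frac{33720}{18001} = \left(-1536 - 36\right) \left(- \frac{1}{8272}\right) - \frac{33720}{18001} = \left(-1572\right) \left(- \frac{1}{8272}\right) - \frac{33720}{18001} = \frac{393}{2068} - \frac{33720}{18001} = - \frac{1333161}{792044}$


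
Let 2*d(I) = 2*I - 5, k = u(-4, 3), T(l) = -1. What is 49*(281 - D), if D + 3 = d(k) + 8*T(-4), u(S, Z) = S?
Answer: 29253/2 ≈ 14627.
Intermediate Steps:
k = -4
d(I) = -5/2 + I (d(I) = (2*I - 5)/2 = (-5 + 2*I)/2 = -5/2 + I)
D = -35/2 (D = -3 + ((-5/2 - 4) + 8*(-1)) = -3 + (-13/2 - 8) = -3 - 29/2 = -35/2 ≈ -17.500)
49*(281 - D) = 49*(281 - 1*(-35/2)) = 49*(281 + 35/2) = 49*(597/2) = 29253/2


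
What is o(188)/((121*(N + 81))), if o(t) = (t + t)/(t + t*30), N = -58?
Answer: 2/86273 ≈ 2.3182e-5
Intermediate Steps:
o(t) = 2/31 (o(t) = (2*t)/(t + 30*t) = (2*t)/((31*t)) = (2*t)*(1/(31*t)) = 2/31)
o(188)/((121*(N + 81))) = 2/(31*((121*(-58 + 81)))) = 2/(31*((121*23))) = (2/31)/2783 = (2/31)*(1/2783) = 2/86273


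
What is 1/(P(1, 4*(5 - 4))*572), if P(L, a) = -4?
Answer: -1/2288 ≈ -0.00043706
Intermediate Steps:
1/(P(1, 4*(5 - 4))*572) = 1/(-4*572) = 1/(-2288) = -1/2288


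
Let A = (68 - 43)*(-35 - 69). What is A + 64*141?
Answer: 6424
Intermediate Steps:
A = -2600 (A = 25*(-104) = -2600)
A + 64*141 = -2600 + 64*141 = -2600 + 9024 = 6424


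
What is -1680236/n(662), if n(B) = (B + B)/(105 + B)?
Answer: -322185253/331 ≈ -9.7337e+5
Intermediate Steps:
n(B) = 2*B/(105 + B) (n(B) = (2*B)/(105 + B) = 2*B/(105 + B))
-1680236/n(662) = -1680236/(2*662/(105 + 662)) = -1680236/(2*662/767) = -1680236/(2*662*(1/767)) = -1680236/1324/767 = -1680236*767/1324 = -322185253/331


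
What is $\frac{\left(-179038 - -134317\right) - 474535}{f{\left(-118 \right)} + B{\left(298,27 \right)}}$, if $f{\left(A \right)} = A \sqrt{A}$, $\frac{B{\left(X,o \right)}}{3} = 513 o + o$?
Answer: $- \frac{5404676076}{433758247} - \frac{15318052 i \sqrt{118}}{433758247} \approx -12.46 - 0.38362 i$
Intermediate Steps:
$B{\left(X,o \right)} = 1542 o$ ($B{\left(X,o \right)} = 3 \left(513 o + o\right) = 3 \cdot 514 o = 1542 o$)
$f{\left(A \right)} = A^{\frac{3}{2}}$
$\frac{\left(-179038 - -134317\right) - 474535}{f{\left(-118 \right)} + B{\left(298,27 \right)}} = \frac{\left(-179038 - -134317\right) - 474535}{\left(-118\right)^{\frac{3}{2}} + 1542 \cdot 27} = \frac{\left(-179038 + 134317\right) - 474535}{- 118 i \sqrt{118} + 41634} = \frac{-44721 - 474535}{41634 - 118 i \sqrt{118}} = - \frac{519256}{41634 - 118 i \sqrt{118}}$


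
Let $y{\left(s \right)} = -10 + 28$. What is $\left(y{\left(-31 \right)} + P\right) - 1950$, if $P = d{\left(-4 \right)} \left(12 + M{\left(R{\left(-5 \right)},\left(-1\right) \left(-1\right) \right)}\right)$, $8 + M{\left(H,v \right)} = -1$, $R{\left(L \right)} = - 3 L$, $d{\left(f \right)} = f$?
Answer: $-1944$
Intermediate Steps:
$M{\left(H,v \right)} = -9$ ($M{\left(H,v \right)} = -8 - 1 = -9$)
$y{\left(s \right)} = 18$
$P = -12$ ($P = - 4 \left(12 - 9\right) = \left(-4\right) 3 = -12$)
$\left(y{\left(-31 \right)} + P\right) - 1950 = \left(18 - 12\right) - 1950 = 6 - 1950 = -1944$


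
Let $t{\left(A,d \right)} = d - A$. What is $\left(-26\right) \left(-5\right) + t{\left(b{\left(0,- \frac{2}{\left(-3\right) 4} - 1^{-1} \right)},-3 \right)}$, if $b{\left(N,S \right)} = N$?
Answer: $127$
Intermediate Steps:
$\left(-26\right) \left(-5\right) + t{\left(b{\left(0,- \frac{2}{\left(-3\right) 4} - 1^{-1} \right)},-3 \right)} = \left(-26\right) \left(-5\right) - 3 = 130 + \left(-3 + 0\right) = 130 - 3 = 127$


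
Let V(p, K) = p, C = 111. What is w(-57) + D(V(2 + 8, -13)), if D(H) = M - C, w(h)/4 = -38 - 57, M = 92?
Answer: -399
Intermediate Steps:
w(h) = -380 (w(h) = 4*(-38 - 57) = 4*(-95) = -380)
D(H) = -19 (D(H) = 92 - 1*111 = 92 - 111 = -19)
w(-57) + D(V(2 + 8, -13)) = -380 - 19 = -399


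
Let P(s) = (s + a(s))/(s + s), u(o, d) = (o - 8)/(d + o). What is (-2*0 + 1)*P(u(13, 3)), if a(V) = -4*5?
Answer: -63/2 ≈ -31.500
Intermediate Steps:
a(V) = -20
u(o, d) = (-8 + o)/(d + o)
P(s) = (-20 + s)/(2*s) (P(s) = (s - 20)/(s + s) = (-20 + s)/((2*s)) = (-20 + s)*(1/(2*s)) = (-20 + s)/(2*s))
(-2*0 + 1)*P(u(13, 3)) = (-2*0 + 1)*((-20 + (-8 + 13)/(3 + 13))/(2*(((-8 + 13)/(3 + 13))))) = (0 + 1)*((-20 + 5/16)/(2*((5/16)))) = 1*((-20 + (1/16)*5)/(2*(((1/16)*5)))) = 1*((-20 + 5/16)/(2*(5/16))) = 1*((½)*(16/5)*(-315/16)) = 1*(-63/2) = -63/2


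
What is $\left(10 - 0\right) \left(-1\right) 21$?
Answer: $-210$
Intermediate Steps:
$\left(10 - 0\right) \left(-1\right) 21 = \left(10 + 0\right) \left(-1\right) 21 = 10 \left(-1\right) 21 = \left(-10\right) 21 = -210$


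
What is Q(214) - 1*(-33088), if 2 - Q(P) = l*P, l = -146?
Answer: 64334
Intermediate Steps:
Q(P) = 2 + 146*P (Q(P) = 2 - (-146)*P = 2 + 146*P)
Q(214) - 1*(-33088) = (2 + 146*214) - 1*(-33088) = (2 + 31244) + 33088 = 31246 + 33088 = 64334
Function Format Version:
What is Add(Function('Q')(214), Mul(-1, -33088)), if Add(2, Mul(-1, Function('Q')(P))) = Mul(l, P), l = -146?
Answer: 64334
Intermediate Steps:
Function('Q')(P) = Add(2, Mul(146, P)) (Function('Q')(P) = Add(2, Mul(-1, Mul(-146, P))) = Add(2, Mul(146, P)))
Add(Function('Q')(214), Mul(-1, -33088)) = Add(Add(2, Mul(146, 214)), Mul(-1, -33088)) = Add(Add(2, 31244), 33088) = Add(31246, 33088) = 64334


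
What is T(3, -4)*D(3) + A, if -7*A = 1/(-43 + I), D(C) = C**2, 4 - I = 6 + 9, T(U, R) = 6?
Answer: 20413/378 ≈ 54.003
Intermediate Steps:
I = -11 (I = 4 - (6 + 9) = 4 - 1*15 = 4 - 15 = -11)
A = 1/378 (A = -1/(7*(-43 - 11)) = -1/7/(-54) = -1/7*(-1/54) = 1/378 ≈ 0.0026455)
T(3, -4)*D(3) + A = 6*3**2 + 1/378 = 6*9 + 1/378 = 54 + 1/378 = 20413/378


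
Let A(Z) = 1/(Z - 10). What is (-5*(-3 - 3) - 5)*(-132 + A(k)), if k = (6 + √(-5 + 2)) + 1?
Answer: -13225/4 - 25*I*√3/12 ≈ -3306.3 - 3.6084*I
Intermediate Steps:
k = 7 + I*√3 (k = (6 + √(-3)) + 1 = (6 + I*√3) + 1 = 7 + I*√3 ≈ 7.0 + 1.732*I)
A(Z) = 1/(-10 + Z)
(-5*(-3 - 3) - 5)*(-132 + A(k)) = (-5*(-3 - 3) - 5)*(-132 + 1/(-10 + (7 + I*√3))) = (-5*(-6) - 5)*(-132 + 1/(-3 + I*√3)) = (-1*(-30) - 5)*(-132 + 1/(-3 + I*√3)) = (30 - 5)*(-132 + 1/(-3 + I*√3)) = 25*(-132 + 1/(-3 + I*√3)) = -3300 + 25/(-3 + I*√3)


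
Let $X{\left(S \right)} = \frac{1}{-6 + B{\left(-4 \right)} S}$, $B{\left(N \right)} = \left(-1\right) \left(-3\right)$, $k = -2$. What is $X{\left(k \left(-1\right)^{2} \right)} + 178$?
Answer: $\frac{2135}{12} \approx 177.92$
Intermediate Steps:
$B{\left(N \right)} = 3$
$X{\left(S \right)} = \frac{1}{-6 + 3 S}$
$X{\left(k \left(-1\right)^{2} \right)} + 178 = \frac{1}{3 \left(-2 - 2 \left(-1\right)^{2}\right)} + 178 = \frac{1}{3 \left(-2 - 2\right)} + 178 = \frac{1}{3 \left(-4\right)} + 178 = \frac{1}{3} \left(- \frac{1}{4}\right) + 178 = - \frac{1}{12} + 178 = \frac{2135}{12}$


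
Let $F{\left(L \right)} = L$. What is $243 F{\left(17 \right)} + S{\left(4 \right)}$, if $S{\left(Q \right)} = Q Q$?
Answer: $4147$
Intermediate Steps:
$S{\left(Q \right)} = Q^{2}$
$243 F{\left(17 \right)} + S{\left(4 \right)} = 243 \cdot 17 + 4^{2} = 4131 + 16 = 4147$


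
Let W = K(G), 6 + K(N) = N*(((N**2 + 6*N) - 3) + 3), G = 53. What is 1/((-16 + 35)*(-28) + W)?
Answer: 1/165193 ≈ 6.0535e-6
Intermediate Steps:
K(N) = -6 + N*(N**2 + 6*N) (K(N) = -6 + N*(((N**2 + 6*N) - 3) + 3) = -6 + N*((-3 + N**2 + 6*N) + 3) = -6 + N*(N**2 + 6*N))
W = 165725 (W = -6 + 53**3 + 6*53**2 = -6 + 148877 + 6*2809 = -6 + 148877 + 16854 = 165725)
1/((-16 + 35)*(-28) + W) = 1/((-16 + 35)*(-28) + 165725) = 1/(19*(-28) + 165725) = 1/(-532 + 165725) = 1/165193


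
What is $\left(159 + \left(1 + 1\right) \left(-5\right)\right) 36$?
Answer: $5364$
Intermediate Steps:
$\left(159 + \left(1 + 1\right) \left(-5\right)\right) 36 = \left(159 + 2 \left(-5\right)\right) 36 = \left(159 - 10\right) 36 = 149 \cdot 36 = 5364$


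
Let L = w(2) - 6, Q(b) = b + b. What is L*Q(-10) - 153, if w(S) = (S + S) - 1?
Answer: -93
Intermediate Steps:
w(S) = -1 + 2*S (w(S) = 2*S - 1 = -1 + 2*S)
Q(b) = 2*b
L = -3 (L = (-1 + 2*2) - 6 = (-1 + 4) - 6 = 3 - 6 = -3)
L*Q(-10) - 153 = -6*(-10) - 153 = -3*(-20) - 153 = 60 - 153 = -93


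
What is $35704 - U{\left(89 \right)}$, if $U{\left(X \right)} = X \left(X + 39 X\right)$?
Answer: $-281136$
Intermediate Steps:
$U{\left(X \right)} = 40 X^{2}$ ($U{\left(X \right)} = X 40 X = 40 X^{2}$)
$35704 - U{\left(89 \right)} = 35704 - 40 \cdot 89^{2} = 35704 - 40 \cdot 7921 = 35704 - 316840 = -281136$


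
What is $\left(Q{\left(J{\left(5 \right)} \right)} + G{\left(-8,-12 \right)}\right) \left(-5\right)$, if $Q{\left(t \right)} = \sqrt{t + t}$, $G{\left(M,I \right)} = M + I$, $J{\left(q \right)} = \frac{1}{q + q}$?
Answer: $100 - \sqrt{5} \approx 97.764$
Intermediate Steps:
$J{\left(q \right)} = \frac{1}{2 q}$
$G{\left(M,I \right)} = I + M$
$Q{\left(t \right)} = \sqrt{2} \sqrt{t}$ ($Q{\left(t \right)} = \sqrt{2 t} = \sqrt{2} \sqrt{t}$)
$\left(Q{\left(J{\left(5 \right)} \right)} + G{\left(-8,-12 \right)}\right) \left(-5\right) = \left(\sqrt{2} \sqrt{\frac{1}{2 \cdot 5}} - 20\right) \left(-5\right) = \left(\sqrt{2} \sqrt{\frac{1}{2} \cdot \frac{1}{5}} - 20\right) \left(-5\right) = \left(\frac{\sqrt{2}}{\sqrt{10}} - 20\right) \left(-5\right) = \left(\sqrt{2} \frac{\sqrt{10}}{10} - 20\right) \left(-5\right) = \left(\frac{\sqrt{5}}{5} - 20\right) \left(-5\right) = \left(-20 + \frac{\sqrt{5}}{5}\right) \left(-5\right) = 100 - \sqrt{5}$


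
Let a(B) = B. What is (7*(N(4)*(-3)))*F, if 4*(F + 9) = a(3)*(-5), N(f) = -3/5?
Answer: -3213/20 ≈ -160.65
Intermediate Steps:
N(f) = -⅗ (N(f) = -3*⅕ = -⅗)
F = -51/4 (F = -9 + (3*(-5))/4 = -9 + (¼)*(-15) = -9 - 15/4 = -51/4 ≈ -12.750)
(7*(N(4)*(-3)))*F = (7*(-⅗*(-3)))*(-51/4) = (7*(9/5))*(-51/4) = (63/5)*(-51/4) = -3213/20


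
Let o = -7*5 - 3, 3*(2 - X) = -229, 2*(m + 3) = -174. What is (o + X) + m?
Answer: -149/3 ≈ -49.667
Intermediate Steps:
m = -90 (m = -3 + (½)*(-174) = -3 - 87 = -90)
X = 235/3 (X = 2 - ⅓*(-229) = 2 + 229/3 = 235/3 ≈ 78.333)
o = -38 (o = -35 - 3 = -38)
(o + X) + m = (-38 + 235/3) - 90 = 121/3 - 90 = -149/3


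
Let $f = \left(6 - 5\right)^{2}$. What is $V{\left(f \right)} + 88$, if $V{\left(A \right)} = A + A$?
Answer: $90$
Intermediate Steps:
$f = 1$ ($f = 1^{2} = 1$)
$V{\left(A \right)} = 2 A$
$V{\left(f \right)} + 88 = 2 \cdot 1 + 88 = 2 + 88 = 90$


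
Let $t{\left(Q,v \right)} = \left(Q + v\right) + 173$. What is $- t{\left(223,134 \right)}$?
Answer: $-530$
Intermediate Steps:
$t{\left(Q,v \right)} = 173 + Q + v$
$- t{\left(223,134 \right)} = - (173 + 223 + 134) = \left(-1\right) 530 = -530$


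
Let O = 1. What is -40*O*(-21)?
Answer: 840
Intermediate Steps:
-40*O*(-21) = -40*1*(-21) = -40*(-21) = 840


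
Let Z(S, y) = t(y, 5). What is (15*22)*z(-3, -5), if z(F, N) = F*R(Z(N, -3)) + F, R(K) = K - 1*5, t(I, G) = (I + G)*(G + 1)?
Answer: -7920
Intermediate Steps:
t(I, G) = (1 + G)*(G + I) (t(I, G) = (G + I)*(1 + G) = (1 + G)*(G + I))
Z(S, y) = 30 + 6*y (Z(S, y) = 5 + y + 5² + 5*y = 5 + y + 25 + 5*y = 30 + 6*y)
R(K) = -5 + K (R(K) = K - 5 = -5 + K)
z(F, N) = 8*F (z(F, N) = F*(-5 + (30 + 6*(-3))) + F = F*(-5 + (30 - 18)) + F = F*(-5 + 12) + F = F*7 + F = 7*F + F = 8*F)
(15*22)*z(-3, -5) = (15*22)*(8*(-3)) = 330*(-24) = -7920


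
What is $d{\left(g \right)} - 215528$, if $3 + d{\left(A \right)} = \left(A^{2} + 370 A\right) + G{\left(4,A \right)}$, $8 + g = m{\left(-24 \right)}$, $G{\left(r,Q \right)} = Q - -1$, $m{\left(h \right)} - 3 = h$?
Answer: $-225448$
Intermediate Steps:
$m{\left(h \right)} = 3 + h$
$G{\left(r,Q \right)} = 1 + Q$ ($G{\left(r,Q \right)} = Q + 1 = 1 + Q$)
$g = -29$ ($g = -8 + \left(3 - 24\right) = -8 - 21 = -29$)
$d{\left(A \right)} = -2 + A^{2} + 371 A$ ($d{\left(A \right)} = -3 + \left(\left(A^{2} + 370 A\right) + \left(1 + A\right)\right) = -3 + \left(1 + A^{2} + 371 A\right) = -2 + A^{2} + 371 A$)
$d{\left(g \right)} - 215528 = \left(-2 + \left(-29\right)^{2} + 371 \left(-29\right)\right) - 215528 = \left(-2 + 841 - 10759\right) - 215528 = -9920 - 215528 = -225448$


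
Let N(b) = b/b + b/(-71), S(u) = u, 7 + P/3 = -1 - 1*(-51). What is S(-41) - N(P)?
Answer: -2853/71 ≈ -40.183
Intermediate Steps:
P = 129 (P = -21 + 3*(-1 - 1*(-51)) = -21 + 3*(-1 + 51) = -21 + 3*50 = -21 + 150 = 129)
N(b) = 1 - b/71 (N(b) = 1 + b*(-1/71) = 1 - b/71)
S(-41) - N(P) = -41 - (1 - 1/71*129) = -41 - (1 - 129/71) = -41 - 1*(-58/71) = -41 + 58/71 = -2853/71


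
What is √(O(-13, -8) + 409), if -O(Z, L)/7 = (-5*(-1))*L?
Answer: √689 ≈ 26.249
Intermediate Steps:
O(Z, L) = -35*L (O(Z, L) = -7*(-5*(-1))*L = -35*L)
√(O(-13, -8) + 409) = √(-35*(-8) + 409) = √(280 + 409) = √689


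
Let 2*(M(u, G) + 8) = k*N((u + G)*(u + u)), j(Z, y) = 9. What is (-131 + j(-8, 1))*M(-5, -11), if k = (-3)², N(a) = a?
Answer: -86864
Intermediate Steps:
k = 9
M(u, G) = -8 + 9*u*(G + u) (M(u, G) = -8 + (9*((u + G)*(u + u)))/2 = -8 + (9*((G + u)*(2*u)))/2 = -8 + (9*(2*u*(G + u)))/2 = -8 + (18*u*(G + u))/2 = -8 + 9*u*(G + u))
(-131 + j(-8, 1))*M(-5, -11) = (-131 + 9)*(-8 + 9*(-5)*(-11 - 5)) = -122*(-8 + 9*(-5)*(-16)) = -122*(-8 + 720) = -122*712 = -86864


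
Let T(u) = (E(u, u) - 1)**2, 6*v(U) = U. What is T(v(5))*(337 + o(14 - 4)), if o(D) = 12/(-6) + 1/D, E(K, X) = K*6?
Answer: 26808/5 ≈ 5361.6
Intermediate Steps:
v(U) = U/6
E(K, X) = 6*K
o(D) = -2 + 1/D (o(D) = 12*(-1/6) + 1/D = -2 + 1/D)
T(u) = (-1 + 6*u)**2 (T(u) = (6*u - 1)**2 = (-1 + 6*u)**2)
T(v(5))*(337 + o(14 - 4)) = (-1 + 6*((1/6)*5))**2*(337 + (-2 + 1/(14 - 4))) = (-1 + 6*(5/6))**2*(337 + (-2 + 1/10)) = (-1 + 5)**2*(337 + (-2 + 1/10)) = 4**2*(337 - 19/10) = 16*(3351/10) = 26808/5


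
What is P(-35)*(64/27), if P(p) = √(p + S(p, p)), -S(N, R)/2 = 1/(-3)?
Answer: 64*I*√309/81 ≈ 13.889*I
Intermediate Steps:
S(N, R) = ⅔ (S(N, R) = -2/(-3) = -2*(-⅓) = ⅔)
P(p) = √(⅔ + p) (P(p) = √(p + ⅔) = √(⅔ + p))
P(-35)*(64/27) = (√(6 + 9*(-35))/3)*(64/27) = (√(6 - 315)/3)*(64*(1/27)) = (√(-309)/3)*(64/27) = ((I*√309)/3)*(64/27) = (I*√309/3)*(64/27) = 64*I*√309/81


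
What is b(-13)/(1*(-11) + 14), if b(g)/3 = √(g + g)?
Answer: I*√26 ≈ 5.099*I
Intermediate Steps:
b(g) = 3*√2*√g (b(g) = 3*√(g + g) = 3*√(2*g) = 3*(√2*√g) = 3*√2*√g)
b(-13)/(1*(-11) + 14) = (3*√2*√(-13))/(1*(-11) + 14) = (3*√2*(I*√13))/(-11 + 14) = (3*I*√26)/3 = (3*I*√26)*(⅓) = I*√26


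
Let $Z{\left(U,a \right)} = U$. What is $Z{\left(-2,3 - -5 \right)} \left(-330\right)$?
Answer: $660$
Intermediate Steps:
$Z{\left(-2,3 - -5 \right)} \left(-330\right) = \left(-2\right) \left(-330\right) = 660$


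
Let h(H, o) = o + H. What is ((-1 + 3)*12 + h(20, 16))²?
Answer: 3600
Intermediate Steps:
h(H, o) = H + o
((-1 + 3)*12 + h(20, 16))² = ((-1 + 3)*12 + (20 + 16))² = (2*12 + 36)² = (24 + 36)² = 60² = 3600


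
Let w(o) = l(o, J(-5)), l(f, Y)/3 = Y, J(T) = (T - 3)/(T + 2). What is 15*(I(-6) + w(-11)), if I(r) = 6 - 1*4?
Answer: 150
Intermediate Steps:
J(T) = (-3 + T)/(2 + T)
l(f, Y) = 3*Y
w(o) = 8 (w(o) = 3*((-3 - 5)/(2 - 5)) = 3*(-8/(-3)) = 3*(-1/3*(-8)) = 3*(8/3) = 8)
I(r) = 2 (I(r) = 6 - 4 = 2)
15*(I(-6) + w(-11)) = 15*(2 + 8) = 15*10 = 150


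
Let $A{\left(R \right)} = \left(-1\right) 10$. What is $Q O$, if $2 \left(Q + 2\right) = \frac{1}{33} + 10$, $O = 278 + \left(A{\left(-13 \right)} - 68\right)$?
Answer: $\frac{19900}{33} \approx 603.03$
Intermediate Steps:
$A{\left(R \right)} = -10$
$O = 200$ ($O = 278 - 78 = 200$)
$Q = \frac{199}{66}$ ($Q = -2 + \frac{\frac{1}{33} + 10}{2} = -2 + \frac{1}{2} \cdot \frac{331}{33} = -2 + \frac{331}{66} = \frac{199}{66} \approx 3.0152$)
$Q O = \frac{199}{66} \cdot 200 = \frac{19900}{33}$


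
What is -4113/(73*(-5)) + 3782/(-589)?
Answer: 33617/6935 ≈ 4.8474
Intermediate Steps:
-4113/(73*(-5)) + 3782/(-589) = -4113/(-365) + 3782*(-1/589) = -4113*(-1/365) - 122/19 = 4113/365 - 122/19 = 33617/6935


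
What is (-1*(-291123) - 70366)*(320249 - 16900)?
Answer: 66966415193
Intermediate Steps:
(-1*(-291123) - 70366)*(320249 - 16900) = (291123 - 70366)*303349 = 220757*303349 = 66966415193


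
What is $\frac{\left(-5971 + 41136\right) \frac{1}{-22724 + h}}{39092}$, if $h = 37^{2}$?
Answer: $- \frac{7033}{166961932} \approx -4.2123 \cdot 10^{-5}$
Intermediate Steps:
$h = 1369$
$\frac{\left(-5971 + 41136\right) \frac{1}{-22724 + h}}{39092} = \frac{\left(-5971 + 41136\right) \frac{1}{-22724 + 1369}}{39092} = \frac{35165}{-21355} \cdot \frac{1}{39092} = 35165 \left(- \frac{1}{21355}\right) \frac{1}{39092} = \left(- \frac{7033}{4271}\right) \frac{1}{39092} = - \frac{7033}{166961932}$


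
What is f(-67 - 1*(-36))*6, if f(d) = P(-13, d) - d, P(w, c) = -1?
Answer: 180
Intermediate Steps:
f(d) = -1 - d
f(-67 - 1*(-36))*6 = (-1 - (-67 - 1*(-36)))*6 = (-1 - (-67 + 36))*6 = (-1 - 1*(-31))*6 = (-1 + 31)*6 = 30*6 = 180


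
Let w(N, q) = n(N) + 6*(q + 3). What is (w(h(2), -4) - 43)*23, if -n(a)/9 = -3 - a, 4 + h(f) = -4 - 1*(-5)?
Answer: -1127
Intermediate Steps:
h(f) = -3 (h(f) = -4 + (-4 - 1*(-5)) = -4 + (-4 + 5) = -4 + 1 = -3)
n(a) = 27 + 9*a (n(a) = -9*(-3 - a) = 27 + 9*a)
w(N, q) = 45 + 6*q + 9*N (w(N, q) = (27 + 9*N) + 6*(q + 3) = (27 + 9*N) + 6*(3 + q) = (27 + 9*N) + (18 + 6*q) = 45 + 6*q + 9*N)
(w(h(2), -4) - 43)*23 = ((45 + 6*(-4) + 9*(-3)) - 43)*23 = ((45 - 24 - 27) - 43)*23 = (-6 - 43)*23 = -49*23 = -1127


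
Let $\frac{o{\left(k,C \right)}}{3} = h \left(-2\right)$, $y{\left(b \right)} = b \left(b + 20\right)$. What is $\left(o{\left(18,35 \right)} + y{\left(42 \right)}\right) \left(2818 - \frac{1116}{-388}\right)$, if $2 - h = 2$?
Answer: $\frac{712519500}{97} \approx 7.3456 \cdot 10^{6}$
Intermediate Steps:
$h = 0$ ($h = 2 - 2 = 0$)
$y{\left(b \right)} = b \left(20 + b\right)$
$o{\left(k,C \right)} = 0$ ($o{\left(k,C \right)} = 3 \cdot 0 \left(-2\right) = 3 \cdot 0 = 0$)
$\left(o{\left(18,35 \right)} + y{\left(42 \right)}\right) \left(2818 - \frac{1116}{-388}\right) = \left(0 + 42 \left(20 + 42\right)\right) \left(2818 - \frac{1116}{-388}\right) = \left(0 + 42 \cdot 62\right) \left(2818 - - \frac{279}{97}\right) = \left(0 + 2604\right) \left(2818 + \frac{279}{97}\right) = 2604 \cdot \frac{273625}{97} = \frac{712519500}{97}$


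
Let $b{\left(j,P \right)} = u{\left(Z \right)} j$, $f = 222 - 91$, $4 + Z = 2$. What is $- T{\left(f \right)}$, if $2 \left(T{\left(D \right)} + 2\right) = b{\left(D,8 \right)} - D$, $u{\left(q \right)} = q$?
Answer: $\frac{397}{2} \approx 198.5$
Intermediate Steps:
$Z = -2$ ($Z = -4 + 2 = -2$)
$f = 131$ ($f = 222 - 91 = 131$)
$b{\left(j,P \right)} = - 2 j$
$T{\left(D \right)} = -2 - \frac{3 D}{2}$ ($T{\left(D \right)} = -2 + \frac{- 2 D - D}{2} = -2 + \frac{\left(-3\right) D}{2} = -2 - \frac{3 D}{2}$)
$- T{\left(f \right)} = - (-2 - \frac{393}{2}) = \left(-1\right) \left(- \frac{397}{2}\right) = \frac{397}{2}$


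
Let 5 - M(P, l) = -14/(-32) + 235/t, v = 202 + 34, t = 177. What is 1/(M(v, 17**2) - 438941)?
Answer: -2832/1243071751 ≈ -2.2782e-6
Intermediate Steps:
v = 236
M(P, l) = 9161/2832 (M(P, l) = 5 - (-14/(-32) + 235/177) = 5 - (-14*(-1/32) + 235*(1/177)) = 5 - (7/16 + 235/177) = 5 - 1*4999/2832 = 5 - 4999/2832 = 9161/2832)
1/(M(v, 17**2) - 438941) = 1/(9161/2832 - 438941) = 1/(-1243071751/2832) = -2832/1243071751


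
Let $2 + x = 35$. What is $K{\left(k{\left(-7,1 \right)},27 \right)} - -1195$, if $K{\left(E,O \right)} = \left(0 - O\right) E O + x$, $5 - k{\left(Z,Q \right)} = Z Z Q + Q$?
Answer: $34033$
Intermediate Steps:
$x = 33$ ($x = -2 + 35 = 33$)
$k{\left(Z,Q \right)} = 5 - Q - Q Z^{2}$ ($k{\left(Z,Q \right)} = 5 - \left(Z Z Q + Q\right) = 5 - \left(Z^{2} Q + Q\right) = 5 - \left(Q Z^{2} + Q\right) = 5 - \left(Q + Q Z^{2}\right) = 5 - Q - Q Z^{2}$)
$K{\left(E,O \right)} = 33 - E O^{2}$ ($K{\left(E,O \right)} = \left(0 - O\right) E O + 33 = - O E O + 33 = - E O O + 33 = - E O^{2} + 33 = 33 - E O^{2}$)
$K{\left(k{\left(-7,1 \right)},27 \right)} - -1195 = \left(33 - \left(5 - 1 - 1 \left(-7\right)^{2}\right) 27^{2}\right) - -1195 = \left(33 - \left(5 - 1 - 1 \cdot 49\right) 729\right) + 1195 = \left(33 - \left(5 - 1 - 49\right) 729\right) + 1195 = \left(33 - \left(-45\right) 729\right) + 1195 = \left(33 + 32805\right) + 1195 = 32838 + 1195 = 34033$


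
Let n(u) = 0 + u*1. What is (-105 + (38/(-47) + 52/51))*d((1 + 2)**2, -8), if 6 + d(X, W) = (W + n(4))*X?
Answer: 3516506/799 ≈ 4401.1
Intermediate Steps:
n(u) = u (n(u) = 0 + u = u)
d(X, W) = -6 + X*(4 + W) (d(X, W) = -6 + (W + 4)*X = -6 + (4 + W)*X = -6 + X*(4 + W))
(-105 + (38/(-47) + 52/51))*d((1 + 2)**2, -8) = (-105 + (38/(-47) + 52/51))*(-6 + 4*(1 + 2)**2 - 8*(1 + 2)**2) = (-105 + (38*(-1/47) + 52*(1/51)))*(-6 + 4*3**2 - 8*3**2) = (-105 + (-38/47 + 52/51))*(-6 + 4*9 - 8*9) = (-105 + 506/2397)*(-6 + 36 - 72) = -251179/2397*(-42) = 3516506/799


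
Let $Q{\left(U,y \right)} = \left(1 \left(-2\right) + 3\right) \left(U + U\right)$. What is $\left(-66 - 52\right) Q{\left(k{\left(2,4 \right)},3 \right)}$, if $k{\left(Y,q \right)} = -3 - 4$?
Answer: $1652$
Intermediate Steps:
$k{\left(Y,q \right)} = -7$
$Q{\left(U,y \right)} = 2 U$ ($Q{\left(U,y \right)} = \left(-2 + 3\right) 2 U = 1 \cdot 2 U = 2 U$)
$\left(-66 - 52\right) Q{\left(k{\left(2,4 \right)},3 \right)} = \left(-66 - 52\right) 2 \left(-7\right) = \left(-118\right) \left(-14\right) = 1652$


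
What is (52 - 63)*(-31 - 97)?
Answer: 1408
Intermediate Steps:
(52 - 63)*(-31 - 97) = -11*(-128) = 1408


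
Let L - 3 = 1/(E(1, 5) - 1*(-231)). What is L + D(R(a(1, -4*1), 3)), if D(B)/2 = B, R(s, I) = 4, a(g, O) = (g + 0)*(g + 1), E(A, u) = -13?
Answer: 2399/218 ≈ 11.005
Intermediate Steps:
a(g, O) = g*(1 + g)
D(B) = 2*B
L = 655/218 (L = 3 + 1/(-13 - 1*(-231)) = 3 + 1/(-13 + 231) = 3 + 1/218 = 655/218 ≈ 3.0046)
L + D(R(a(1, -4*1), 3)) = 655/218 + 2*4 = 655/218 + 8 = 2399/218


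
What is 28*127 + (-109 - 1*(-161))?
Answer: 3608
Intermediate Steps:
28*127 + (-109 - 1*(-161)) = 3556 + (-109 + 161) = 3556 + 52 = 3608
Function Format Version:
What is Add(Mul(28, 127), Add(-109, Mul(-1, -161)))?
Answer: 3608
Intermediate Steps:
Add(Mul(28, 127), Add(-109, Mul(-1, -161))) = Add(3556, Add(-109, 161)) = Add(3556, 52) = 3608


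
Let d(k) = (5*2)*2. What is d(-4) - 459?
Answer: -439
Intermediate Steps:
d(k) = 20 (d(k) = 10*2 = 20)
d(-4) - 459 = 20 - 459 = -439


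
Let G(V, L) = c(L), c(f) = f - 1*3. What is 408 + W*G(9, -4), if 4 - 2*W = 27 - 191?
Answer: -180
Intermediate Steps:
c(f) = -3 + f (c(f) = f - 3 = -3 + f)
G(V, L) = -3 + L
W = 84 (W = 2 - (27 - 191)/2 = 2 - ½*(-164) = 2 + 82 = 84)
408 + W*G(9, -4) = 408 + 84*(-3 - 4) = 408 + 84*(-7) = 408 - 588 = -180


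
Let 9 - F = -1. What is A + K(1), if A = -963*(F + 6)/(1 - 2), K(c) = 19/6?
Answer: 92467/6 ≈ 15411.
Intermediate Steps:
K(c) = 19/6 (K(c) = 19*(⅙) = 19/6)
F = 10 (F = 9 - 1*(-1) = 9 + 1 = 10)
A = 15408 (A = -963*(10 + 6)/(1 - 2) = -15408/(-1) = -15408*(-1) = -963*(-16) = 15408)
A + K(1) = 15408 + 19/6 = 92467/6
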